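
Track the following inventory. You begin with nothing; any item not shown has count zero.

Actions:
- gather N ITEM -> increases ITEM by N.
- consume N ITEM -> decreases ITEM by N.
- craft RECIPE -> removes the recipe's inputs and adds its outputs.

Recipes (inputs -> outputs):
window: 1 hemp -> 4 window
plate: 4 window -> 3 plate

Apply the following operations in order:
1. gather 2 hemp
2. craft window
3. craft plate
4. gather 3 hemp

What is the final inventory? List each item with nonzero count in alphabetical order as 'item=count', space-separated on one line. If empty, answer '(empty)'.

After 1 (gather 2 hemp): hemp=2
After 2 (craft window): hemp=1 window=4
After 3 (craft plate): hemp=1 plate=3
After 4 (gather 3 hemp): hemp=4 plate=3

Answer: hemp=4 plate=3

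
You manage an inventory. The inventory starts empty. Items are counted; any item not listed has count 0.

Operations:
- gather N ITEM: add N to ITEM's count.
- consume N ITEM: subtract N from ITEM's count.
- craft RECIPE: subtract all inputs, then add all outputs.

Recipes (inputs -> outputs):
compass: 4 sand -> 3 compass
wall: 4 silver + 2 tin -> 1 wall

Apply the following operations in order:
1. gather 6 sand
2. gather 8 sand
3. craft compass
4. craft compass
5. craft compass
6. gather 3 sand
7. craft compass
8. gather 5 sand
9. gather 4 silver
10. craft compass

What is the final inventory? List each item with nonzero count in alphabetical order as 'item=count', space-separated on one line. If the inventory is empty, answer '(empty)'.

After 1 (gather 6 sand): sand=6
After 2 (gather 8 sand): sand=14
After 3 (craft compass): compass=3 sand=10
After 4 (craft compass): compass=6 sand=6
After 5 (craft compass): compass=9 sand=2
After 6 (gather 3 sand): compass=9 sand=5
After 7 (craft compass): compass=12 sand=1
After 8 (gather 5 sand): compass=12 sand=6
After 9 (gather 4 silver): compass=12 sand=6 silver=4
After 10 (craft compass): compass=15 sand=2 silver=4

Answer: compass=15 sand=2 silver=4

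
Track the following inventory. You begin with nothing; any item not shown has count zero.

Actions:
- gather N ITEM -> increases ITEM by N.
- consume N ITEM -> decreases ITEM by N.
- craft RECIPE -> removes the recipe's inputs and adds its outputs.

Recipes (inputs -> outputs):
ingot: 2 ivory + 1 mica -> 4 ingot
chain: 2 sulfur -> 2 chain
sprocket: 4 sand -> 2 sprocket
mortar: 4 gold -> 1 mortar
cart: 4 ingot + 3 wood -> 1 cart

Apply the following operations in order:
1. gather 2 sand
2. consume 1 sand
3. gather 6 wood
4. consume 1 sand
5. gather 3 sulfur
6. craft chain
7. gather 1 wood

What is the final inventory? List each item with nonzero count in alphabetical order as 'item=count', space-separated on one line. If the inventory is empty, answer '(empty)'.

Answer: chain=2 sulfur=1 wood=7

Derivation:
After 1 (gather 2 sand): sand=2
After 2 (consume 1 sand): sand=1
After 3 (gather 6 wood): sand=1 wood=6
After 4 (consume 1 sand): wood=6
After 5 (gather 3 sulfur): sulfur=3 wood=6
After 6 (craft chain): chain=2 sulfur=1 wood=6
After 7 (gather 1 wood): chain=2 sulfur=1 wood=7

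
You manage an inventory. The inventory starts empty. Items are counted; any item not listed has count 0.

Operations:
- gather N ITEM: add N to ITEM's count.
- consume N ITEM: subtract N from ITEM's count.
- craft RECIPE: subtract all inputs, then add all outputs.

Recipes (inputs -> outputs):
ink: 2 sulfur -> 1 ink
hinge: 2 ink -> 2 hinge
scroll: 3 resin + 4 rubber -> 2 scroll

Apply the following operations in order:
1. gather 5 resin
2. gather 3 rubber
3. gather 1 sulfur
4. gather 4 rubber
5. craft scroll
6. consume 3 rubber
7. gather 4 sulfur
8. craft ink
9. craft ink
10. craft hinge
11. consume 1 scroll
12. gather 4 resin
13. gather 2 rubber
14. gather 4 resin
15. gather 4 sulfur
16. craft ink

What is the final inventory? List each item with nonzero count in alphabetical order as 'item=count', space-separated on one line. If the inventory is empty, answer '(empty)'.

After 1 (gather 5 resin): resin=5
After 2 (gather 3 rubber): resin=5 rubber=3
After 3 (gather 1 sulfur): resin=5 rubber=3 sulfur=1
After 4 (gather 4 rubber): resin=5 rubber=7 sulfur=1
After 5 (craft scroll): resin=2 rubber=3 scroll=2 sulfur=1
After 6 (consume 3 rubber): resin=2 scroll=2 sulfur=1
After 7 (gather 4 sulfur): resin=2 scroll=2 sulfur=5
After 8 (craft ink): ink=1 resin=2 scroll=2 sulfur=3
After 9 (craft ink): ink=2 resin=2 scroll=2 sulfur=1
After 10 (craft hinge): hinge=2 resin=2 scroll=2 sulfur=1
After 11 (consume 1 scroll): hinge=2 resin=2 scroll=1 sulfur=1
After 12 (gather 4 resin): hinge=2 resin=6 scroll=1 sulfur=1
After 13 (gather 2 rubber): hinge=2 resin=6 rubber=2 scroll=1 sulfur=1
After 14 (gather 4 resin): hinge=2 resin=10 rubber=2 scroll=1 sulfur=1
After 15 (gather 4 sulfur): hinge=2 resin=10 rubber=2 scroll=1 sulfur=5
After 16 (craft ink): hinge=2 ink=1 resin=10 rubber=2 scroll=1 sulfur=3

Answer: hinge=2 ink=1 resin=10 rubber=2 scroll=1 sulfur=3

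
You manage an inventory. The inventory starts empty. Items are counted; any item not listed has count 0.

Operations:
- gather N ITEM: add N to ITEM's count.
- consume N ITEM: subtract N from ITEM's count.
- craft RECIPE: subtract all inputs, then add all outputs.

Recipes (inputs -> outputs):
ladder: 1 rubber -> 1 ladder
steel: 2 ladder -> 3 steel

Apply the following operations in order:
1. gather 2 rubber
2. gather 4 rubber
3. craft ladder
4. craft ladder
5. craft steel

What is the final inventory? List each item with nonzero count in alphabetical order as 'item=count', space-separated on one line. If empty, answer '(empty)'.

After 1 (gather 2 rubber): rubber=2
After 2 (gather 4 rubber): rubber=6
After 3 (craft ladder): ladder=1 rubber=5
After 4 (craft ladder): ladder=2 rubber=4
After 5 (craft steel): rubber=4 steel=3

Answer: rubber=4 steel=3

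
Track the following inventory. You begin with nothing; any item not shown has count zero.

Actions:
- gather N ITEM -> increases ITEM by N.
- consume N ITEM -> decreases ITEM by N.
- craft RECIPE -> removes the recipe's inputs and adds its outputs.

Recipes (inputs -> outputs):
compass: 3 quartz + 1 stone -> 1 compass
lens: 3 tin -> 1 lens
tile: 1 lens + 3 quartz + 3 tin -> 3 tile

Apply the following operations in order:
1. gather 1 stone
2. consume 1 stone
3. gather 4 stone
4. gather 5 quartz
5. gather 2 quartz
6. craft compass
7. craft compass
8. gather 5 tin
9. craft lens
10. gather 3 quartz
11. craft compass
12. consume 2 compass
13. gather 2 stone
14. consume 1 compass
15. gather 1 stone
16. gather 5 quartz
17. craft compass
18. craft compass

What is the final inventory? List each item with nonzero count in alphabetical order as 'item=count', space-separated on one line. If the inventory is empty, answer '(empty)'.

After 1 (gather 1 stone): stone=1
After 2 (consume 1 stone): (empty)
After 3 (gather 4 stone): stone=4
After 4 (gather 5 quartz): quartz=5 stone=4
After 5 (gather 2 quartz): quartz=7 stone=4
After 6 (craft compass): compass=1 quartz=4 stone=3
After 7 (craft compass): compass=2 quartz=1 stone=2
After 8 (gather 5 tin): compass=2 quartz=1 stone=2 tin=5
After 9 (craft lens): compass=2 lens=1 quartz=1 stone=2 tin=2
After 10 (gather 3 quartz): compass=2 lens=1 quartz=4 stone=2 tin=2
After 11 (craft compass): compass=3 lens=1 quartz=1 stone=1 tin=2
After 12 (consume 2 compass): compass=1 lens=1 quartz=1 stone=1 tin=2
After 13 (gather 2 stone): compass=1 lens=1 quartz=1 stone=3 tin=2
After 14 (consume 1 compass): lens=1 quartz=1 stone=3 tin=2
After 15 (gather 1 stone): lens=1 quartz=1 stone=4 tin=2
After 16 (gather 5 quartz): lens=1 quartz=6 stone=4 tin=2
After 17 (craft compass): compass=1 lens=1 quartz=3 stone=3 tin=2
After 18 (craft compass): compass=2 lens=1 stone=2 tin=2

Answer: compass=2 lens=1 stone=2 tin=2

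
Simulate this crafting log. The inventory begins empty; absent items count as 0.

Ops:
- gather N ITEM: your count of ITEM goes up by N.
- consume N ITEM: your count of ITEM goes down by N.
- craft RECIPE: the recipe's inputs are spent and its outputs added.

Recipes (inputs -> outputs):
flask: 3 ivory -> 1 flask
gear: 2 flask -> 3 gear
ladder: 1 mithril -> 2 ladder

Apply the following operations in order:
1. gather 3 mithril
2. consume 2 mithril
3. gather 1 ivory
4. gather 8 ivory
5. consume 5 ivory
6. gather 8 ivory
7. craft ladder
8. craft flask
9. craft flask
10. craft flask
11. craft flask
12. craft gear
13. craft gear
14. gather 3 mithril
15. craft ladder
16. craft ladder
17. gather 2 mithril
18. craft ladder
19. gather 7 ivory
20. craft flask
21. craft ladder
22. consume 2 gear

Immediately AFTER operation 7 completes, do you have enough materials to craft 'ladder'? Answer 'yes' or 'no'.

Answer: no

Derivation:
After 1 (gather 3 mithril): mithril=3
After 2 (consume 2 mithril): mithril=1
After 3 (gather 1 ivory): ivory=1 mithril=1
After 4 (gather 8 ivory): ivory=9 mithril=1
After 5 (consume 5 ivory): ivory=4 mithril=1
After 6 (gather 8 ivory): ivory=12 mithril=1
After 7 (craft ladder): ivory=12 ladder=2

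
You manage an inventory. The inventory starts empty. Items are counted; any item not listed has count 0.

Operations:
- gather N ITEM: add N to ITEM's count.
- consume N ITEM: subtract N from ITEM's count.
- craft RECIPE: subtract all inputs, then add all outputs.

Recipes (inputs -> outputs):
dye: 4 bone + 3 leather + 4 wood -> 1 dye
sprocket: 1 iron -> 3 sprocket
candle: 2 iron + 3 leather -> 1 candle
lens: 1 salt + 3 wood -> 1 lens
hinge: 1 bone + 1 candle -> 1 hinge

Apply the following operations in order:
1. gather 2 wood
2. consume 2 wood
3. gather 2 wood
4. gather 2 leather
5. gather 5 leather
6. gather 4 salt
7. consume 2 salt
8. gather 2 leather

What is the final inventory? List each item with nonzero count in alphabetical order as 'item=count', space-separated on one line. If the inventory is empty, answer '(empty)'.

After 1 (gather 2 wood): wood=2
After 2 (consume 2 wood): (empty)
After 3 (gather 2 wood): wood=2
After 4 (gather 2 leather): leather=2 wood=2
After 5 (gather 5 leather): leather=7 wood=2
After 6 (gather 4 salt): leather=7 salt=4 wood=2
After 7 (consume 2 salt): leather=7 salt=2 wood=2
After 8 (gather 2 leather): leather=9 salt=2 wood=2

Answer: leather=9 salt=2 wood=2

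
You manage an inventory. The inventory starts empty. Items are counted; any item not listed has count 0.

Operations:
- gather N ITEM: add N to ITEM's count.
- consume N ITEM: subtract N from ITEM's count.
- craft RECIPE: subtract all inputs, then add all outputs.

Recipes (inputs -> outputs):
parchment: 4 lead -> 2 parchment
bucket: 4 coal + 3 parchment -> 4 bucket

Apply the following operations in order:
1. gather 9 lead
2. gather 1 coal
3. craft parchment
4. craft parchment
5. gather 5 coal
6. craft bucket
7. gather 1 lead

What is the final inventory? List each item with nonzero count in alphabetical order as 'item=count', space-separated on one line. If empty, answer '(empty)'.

After 1 (gather 9 lead): lead=9
After 2 (gather 1 coal): coal=1 lead=9
After 3 (craft parchment): coal=1 lead=5 parchment=2
After 4 (craft parchment): coal=1 lead=1 parchment=4
After 5 (gather 5 coal): coal=6 lead=1 parchment=4
After 6 (craft bucket): bucket=4 coal=2 lead=1 parchment=1
After 7 (gather 1 lead): bucket=4 coal=2 lead=2 parchment=1

Answer: bucket=4 coal=2 lead=2 parchment=1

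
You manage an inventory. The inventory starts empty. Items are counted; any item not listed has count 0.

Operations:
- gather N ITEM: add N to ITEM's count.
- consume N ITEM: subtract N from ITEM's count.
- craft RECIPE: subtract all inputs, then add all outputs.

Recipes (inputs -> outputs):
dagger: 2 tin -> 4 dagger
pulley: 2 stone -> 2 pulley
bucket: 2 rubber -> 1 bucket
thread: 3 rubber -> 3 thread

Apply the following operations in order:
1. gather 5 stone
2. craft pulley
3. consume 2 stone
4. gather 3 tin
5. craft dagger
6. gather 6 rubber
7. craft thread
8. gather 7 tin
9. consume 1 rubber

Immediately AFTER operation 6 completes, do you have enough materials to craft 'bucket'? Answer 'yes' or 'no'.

After 1 (gather 5 stone): stone=5
After 2 (craft pulley): pulley=2 stone=3
After 3 (consume 2 stone): pulley=2 stone=1
After 4 (gather 3 tin): pulley=2 stone=1 tin=3
After 5 (craft dagger): dagger=4 pulley=2 stone=1 tin=1
After 6 (gather 6 rubber): dagger=4 pulley=2 rubber=6 stone=1 tin=1

Answer: yes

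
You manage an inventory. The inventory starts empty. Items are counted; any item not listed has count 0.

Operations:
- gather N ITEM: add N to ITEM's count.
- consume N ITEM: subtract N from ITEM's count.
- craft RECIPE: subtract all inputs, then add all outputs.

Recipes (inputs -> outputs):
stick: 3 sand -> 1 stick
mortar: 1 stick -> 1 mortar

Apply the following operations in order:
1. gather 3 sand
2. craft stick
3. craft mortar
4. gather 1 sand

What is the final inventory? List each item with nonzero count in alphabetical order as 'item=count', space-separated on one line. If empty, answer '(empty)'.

Answer: mortar=1 sand=1

Derivation:
After 1 (gather 3 sand): sand=3
After 2 (craft stick): stick=1
After 3 (craft mortar): mortar=1
After 4 (gather 1 sand): mortar=1 sand=1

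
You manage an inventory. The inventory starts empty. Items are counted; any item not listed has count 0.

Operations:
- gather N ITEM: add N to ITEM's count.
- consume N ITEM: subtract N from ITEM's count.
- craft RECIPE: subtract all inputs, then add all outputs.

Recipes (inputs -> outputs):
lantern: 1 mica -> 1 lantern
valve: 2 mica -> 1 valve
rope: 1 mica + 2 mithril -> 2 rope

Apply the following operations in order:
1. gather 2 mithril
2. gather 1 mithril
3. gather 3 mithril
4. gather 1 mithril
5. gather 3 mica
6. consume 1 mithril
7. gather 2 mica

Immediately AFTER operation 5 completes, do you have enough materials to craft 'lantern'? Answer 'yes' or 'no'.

After 1 (gather 2 mithril): mithril=2
After 2 (gather 1 mithril): mithril=3
After 3 (gather 3 mithril): mithril=6
After 4 (gather 1 mithril): mithril=7
After 5 (gather 3 mica): mica=3 mithril=7

Answer: yes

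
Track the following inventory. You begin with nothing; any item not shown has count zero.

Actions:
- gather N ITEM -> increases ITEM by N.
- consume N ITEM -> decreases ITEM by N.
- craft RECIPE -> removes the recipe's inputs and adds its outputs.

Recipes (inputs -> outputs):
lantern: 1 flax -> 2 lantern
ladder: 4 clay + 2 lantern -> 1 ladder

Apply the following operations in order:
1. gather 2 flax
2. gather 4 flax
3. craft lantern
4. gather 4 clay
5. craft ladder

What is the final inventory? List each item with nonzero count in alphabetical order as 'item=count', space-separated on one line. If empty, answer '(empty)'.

Answer: flax=5 ladder=1

Derivation:
After 1 (gather 2 flax): flax=2
After 2 (gather 4 flax): flax=6
After 3 (craft lantern): flax=5 lantern=2
After 4 (gather 4 clay): clay=4 flax=5 lantern=2
After 5 (craft ladder): flax=5 ladder=1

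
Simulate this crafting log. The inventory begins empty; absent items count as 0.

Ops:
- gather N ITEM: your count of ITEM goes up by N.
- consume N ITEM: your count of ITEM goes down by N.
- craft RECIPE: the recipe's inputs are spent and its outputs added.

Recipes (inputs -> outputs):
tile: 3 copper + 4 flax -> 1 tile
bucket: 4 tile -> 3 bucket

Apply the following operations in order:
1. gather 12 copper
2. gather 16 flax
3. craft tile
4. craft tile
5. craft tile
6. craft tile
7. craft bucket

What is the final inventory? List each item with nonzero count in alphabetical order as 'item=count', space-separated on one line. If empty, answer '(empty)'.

After 1 (gather 12 copper): copper=12
After 2 (gather 16 flax): copper=12 flax=16
After 3 (craft tile): copper=9 flax=12 tile=1
After 4 (craft tile): copper=6 flax=8 tile=2
After 5 (craft tile): copper=3 flax=4 tile=3
After 6 (craft tile): tile=4
After 7 (craft bucket): bucket=3

Answer: bucket=3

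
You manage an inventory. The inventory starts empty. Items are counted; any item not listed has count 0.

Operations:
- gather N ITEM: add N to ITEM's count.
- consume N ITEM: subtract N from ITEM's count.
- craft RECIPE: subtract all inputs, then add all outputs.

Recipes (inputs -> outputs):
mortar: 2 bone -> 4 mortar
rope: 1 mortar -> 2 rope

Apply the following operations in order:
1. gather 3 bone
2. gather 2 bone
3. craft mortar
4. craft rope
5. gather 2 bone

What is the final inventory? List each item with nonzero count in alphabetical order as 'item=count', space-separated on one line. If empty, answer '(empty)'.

After 1 (gather 3 bone): bone=3
After 2 (gather 2 bone): bone=5
After 3 (craft mortar): bone=3 mortar=4
After 4 (craft rope): bone=3 mortar=3 rope=2
After 5 (gather 2 bone): bone=5 mortar=3 rope=2

Answer: bone=5 mortar=3 rope=2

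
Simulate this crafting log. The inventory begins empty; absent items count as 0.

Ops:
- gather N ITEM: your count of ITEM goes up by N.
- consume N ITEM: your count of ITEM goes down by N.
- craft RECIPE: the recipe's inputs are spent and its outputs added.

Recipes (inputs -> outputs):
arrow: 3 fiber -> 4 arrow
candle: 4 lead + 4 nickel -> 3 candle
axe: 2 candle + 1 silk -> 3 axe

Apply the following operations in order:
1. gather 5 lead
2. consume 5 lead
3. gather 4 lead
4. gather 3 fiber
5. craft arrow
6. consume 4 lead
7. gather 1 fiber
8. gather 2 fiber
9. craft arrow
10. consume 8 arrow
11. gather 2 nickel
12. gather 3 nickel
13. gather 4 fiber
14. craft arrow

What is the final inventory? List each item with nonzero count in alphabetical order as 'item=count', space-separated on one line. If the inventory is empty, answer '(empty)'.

After 1 (gather 5 lead): lead=5
After 2 (consume 5 lead): (empty)
After 3 (gather 4 lead): lead=4
After 4 (gather 3 fiber): fiber=3 lead=4
After 5 (craft arrow): arrow=4 lead=4
After 6 (consume 4 lead): arrow=4
After 7 (gather 1 fiber): arrow=4 fiber=1
After 8 (gather 2 fiber): arrow=4 fiber=3
After 9 (craft arrow): arrow=8
After 10 (consume 8 arrow): (empty)
After 11 (gather 2 nickel): nickel=2
After 12 (gather 3 nickel): nickel=5
After 13 (gather 4 fiber): fiber=4 nickel=5
After 14 (craft arrow): arrow=4 fiber=1 nickel=5

Answer: arrow=4 fiber=1 nickel=5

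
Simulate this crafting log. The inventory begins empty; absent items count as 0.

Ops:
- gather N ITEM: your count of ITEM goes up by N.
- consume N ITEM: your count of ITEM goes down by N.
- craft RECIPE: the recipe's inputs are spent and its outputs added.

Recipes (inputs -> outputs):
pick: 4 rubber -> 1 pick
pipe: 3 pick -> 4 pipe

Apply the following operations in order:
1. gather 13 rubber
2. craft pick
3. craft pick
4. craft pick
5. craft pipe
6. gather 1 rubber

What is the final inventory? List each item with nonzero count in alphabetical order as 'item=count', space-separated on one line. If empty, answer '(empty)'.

After 1 (gather 13 rubber): rubber=13
After 2 (craft pick): pick=1 rubber=9
After 3 (craft pick): pick=2 rubber=5
After 4 (craft pick): pick=3 rubber=1
After 5 (craft pipe): pipe=4 rubber=1
After 6 (gather 1 rubber): pipe=4 rubber=2

Answer: pipe=4 rubber=2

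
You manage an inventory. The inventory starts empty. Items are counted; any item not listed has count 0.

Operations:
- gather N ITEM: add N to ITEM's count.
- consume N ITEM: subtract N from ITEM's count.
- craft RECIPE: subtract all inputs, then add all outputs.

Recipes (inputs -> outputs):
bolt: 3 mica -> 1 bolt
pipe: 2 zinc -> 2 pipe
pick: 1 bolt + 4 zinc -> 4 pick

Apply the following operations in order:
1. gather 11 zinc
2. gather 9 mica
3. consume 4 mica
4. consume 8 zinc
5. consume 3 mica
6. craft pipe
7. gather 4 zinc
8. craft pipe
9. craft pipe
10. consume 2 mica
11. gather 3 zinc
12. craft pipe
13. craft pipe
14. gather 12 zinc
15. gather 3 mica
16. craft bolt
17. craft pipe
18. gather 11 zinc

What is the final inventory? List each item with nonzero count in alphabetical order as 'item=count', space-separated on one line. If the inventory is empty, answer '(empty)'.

Answer: bolt=1 pipe=12 zinc=21

Derivation:
After 1 (gather 11 zinc): zinc=11
After 2 (gather 9 mica): mica=9 zinc=11
After 3 (consume 4 mica): mica=5 zinc=11
After 4 (consume 8 zinc): mica=5 zinc=3
After 5 (consume 3 mica): mica=2 zinc=3
After 6 (craft pipe): mica=2 pipe=2 zinc=1
After 7 (gather 4 zinc): mica=2 pipe=2 zinc=5
After 8 (craft pipe): mica=2 pipe=4 zinc=3
After 9 (craft pipe): mica=2 pipe=6 zinc=1
After 10 (consume 2 mica): pipe=6 zinc=1
After 11 (gather 3 zinc): pipe=6 zinc=4
After 12 (craft pipe): pipe=8 zinc=2
After 13 (craft pipe): pipe=10
After 14 (gather 12 zinc): pipe=10 zinc=12
After 15 (gather 3 mica): mica=3 pipe=10 zinc=12
After 16 (craft bolt): bolt=1 pipe=10 zinc=12
After 17 (craft pipe): bolt=1 pipe=12 zinc=10
After 18 (gather 11 zinc): bolt=1 pipe=12 zinc=21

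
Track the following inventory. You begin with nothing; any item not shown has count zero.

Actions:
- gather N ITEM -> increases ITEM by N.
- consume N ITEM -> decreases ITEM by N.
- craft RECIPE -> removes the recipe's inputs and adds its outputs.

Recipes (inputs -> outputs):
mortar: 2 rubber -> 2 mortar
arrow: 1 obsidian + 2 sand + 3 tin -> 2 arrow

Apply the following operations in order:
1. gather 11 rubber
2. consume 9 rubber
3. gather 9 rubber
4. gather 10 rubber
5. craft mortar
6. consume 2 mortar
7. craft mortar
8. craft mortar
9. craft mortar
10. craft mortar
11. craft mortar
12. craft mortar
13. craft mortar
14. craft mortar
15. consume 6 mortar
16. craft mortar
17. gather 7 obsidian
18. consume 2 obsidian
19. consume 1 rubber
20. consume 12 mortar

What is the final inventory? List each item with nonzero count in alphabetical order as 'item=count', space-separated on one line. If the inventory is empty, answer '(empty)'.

Answer: obsidian=5

Derivation:
After 1 (gather 11 rubber): rubber=11
After 2 (consume 9 rubber): rubber=2
After 3 (gather 9 rubber): rubber=11
After 4 (gather 10 rubber): rubber=21
After 5 (craft mortar): mortar=2 rubber=19
After 6 (consume 2 mortar): rubber=19
After 7 (craft mortar): mortar=2 rubber=17
After 8 (craft mortar): mortar=4 rubber=15
After 9 (craft mortar): mortar=6 rubber=13
After 10 (craft mortar): mortar=8 rubber=11
After 11 (craft mortar): mortar=10 rubber=9
After 12 (craft mortar): mortar=12 rubber=7
After 13 (craft mortar): mortar=14 rubber=5
After 14 (craft mortar): mortar=16 rubber=3
After 15 (consume 6 mortar): mortar=10 rubber=3
After 16 (craft mortar): mortar=12 rubber=1
After 17 (gather 7 obsidian): mortar=12 obsidian=7 rubber=1
After 18 (consume 2 obsidian): mortar=12 obsidian=5 rubber=1
After 19 (consume 1 rubber): mortar=12 obsidian=5
After 20 (consume 12 mortar): obsidian=5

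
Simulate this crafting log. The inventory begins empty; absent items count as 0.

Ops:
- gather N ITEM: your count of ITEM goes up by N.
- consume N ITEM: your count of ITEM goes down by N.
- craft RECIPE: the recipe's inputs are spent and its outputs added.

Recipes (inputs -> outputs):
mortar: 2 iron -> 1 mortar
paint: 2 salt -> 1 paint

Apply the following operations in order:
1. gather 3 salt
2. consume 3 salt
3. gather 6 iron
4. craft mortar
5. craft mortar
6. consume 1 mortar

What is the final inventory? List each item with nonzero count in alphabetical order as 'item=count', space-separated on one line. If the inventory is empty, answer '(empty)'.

After 1 (gather 3 salt): salt=3
After 2 (consume 3 salt): (empty)
After 3 (gather 6 iron): iron=6
After 4 (craft mortar): iron=4 mortar=1
After 5 (craft mortar): iron=2 mortar=2
After 6 (consume 1 mortar): iron=2 mortar=1

Answer: iron=2 mortar=1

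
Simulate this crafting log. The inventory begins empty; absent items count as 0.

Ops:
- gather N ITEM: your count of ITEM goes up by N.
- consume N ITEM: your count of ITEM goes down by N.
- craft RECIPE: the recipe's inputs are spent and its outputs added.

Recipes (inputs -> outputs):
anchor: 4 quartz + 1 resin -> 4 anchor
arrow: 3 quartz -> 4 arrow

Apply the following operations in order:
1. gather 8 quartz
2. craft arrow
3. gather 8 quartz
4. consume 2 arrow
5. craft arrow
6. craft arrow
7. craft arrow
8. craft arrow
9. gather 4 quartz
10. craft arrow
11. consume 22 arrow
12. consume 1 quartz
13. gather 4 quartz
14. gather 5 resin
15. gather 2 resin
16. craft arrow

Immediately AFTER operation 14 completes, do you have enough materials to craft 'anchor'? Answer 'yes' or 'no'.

Answer: yes

Derivation:
After 1 (gather 8 quartz): quartz=8
After 2 (craft arrow): arrow=4 quartz=5
After 3 (gather 8 quartz): arrow=4 quartz=13
After 4 (consume 2 arrow): arrow=2 quartz=13
After 5 (craft arrow): arrow=6 quartz=10
After 6 (craft arrow): arrow=10 quartz=7
After 7 (craft arrow): arrow=14 quartz=4
After 8 (craft arrow): arrow=18 quartz=1
After 9 (gather 4 quartz): arrow=18 quartz=5
After 10 (craft arrow): arrow=22 quartz=2
After 11 (consume 22 arrow): quartz=2
After 12 (consume 1 quartz): quartz=1
After 13 (gather 4 quartz): quartz=5
After 14 (gather 5 resin): quartz=5 resin=5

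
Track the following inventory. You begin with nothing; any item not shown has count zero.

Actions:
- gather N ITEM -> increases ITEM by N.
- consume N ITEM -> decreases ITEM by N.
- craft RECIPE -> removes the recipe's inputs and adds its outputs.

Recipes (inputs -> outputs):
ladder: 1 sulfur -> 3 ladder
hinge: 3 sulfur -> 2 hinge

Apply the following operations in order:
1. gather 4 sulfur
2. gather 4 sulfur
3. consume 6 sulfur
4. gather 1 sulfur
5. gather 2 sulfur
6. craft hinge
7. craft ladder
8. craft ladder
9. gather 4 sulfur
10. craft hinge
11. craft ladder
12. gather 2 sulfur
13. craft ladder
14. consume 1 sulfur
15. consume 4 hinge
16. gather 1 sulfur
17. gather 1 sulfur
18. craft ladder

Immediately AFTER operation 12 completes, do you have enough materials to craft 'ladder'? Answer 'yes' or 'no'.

Answer: yes

Derivation:
After 1 (gather 4 sulfur): sulfur=4
After 2 (gather 4 sulfur): sulfur=8
After 3 (consume 6 sulfur): sulfur=2
After 4 (gather 1 sulfur): sulfur=3
After 5 (gather 2 sulfur): sulfur=5
After 6 (craft hinge): hinge=2 sulfur=2
After 7 (craft ladder): hinge=2 ladder=3 sulfur=1
After 8 (craft ladder): hinge=2 ladder=6
After 9 (gather 4 sulfur): hinge=2 ladder=6 sulfur=4
After 10 (craft hinge): hinge=4 ladder=6 sulfur=1
After 11 (craft ladder): hinge=4 ladder=9
After 12 (gather 2 sulfur): hinge=4 ladder=9 sulfur=2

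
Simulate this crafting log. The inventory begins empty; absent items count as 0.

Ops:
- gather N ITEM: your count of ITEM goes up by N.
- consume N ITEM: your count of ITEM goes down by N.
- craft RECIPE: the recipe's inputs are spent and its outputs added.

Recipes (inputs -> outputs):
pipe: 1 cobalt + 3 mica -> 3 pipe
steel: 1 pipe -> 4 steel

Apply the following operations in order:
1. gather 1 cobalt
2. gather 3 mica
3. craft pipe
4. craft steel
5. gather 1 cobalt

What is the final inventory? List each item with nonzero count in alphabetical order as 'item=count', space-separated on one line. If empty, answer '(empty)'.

After 1 (gather 1 cobalt): cobalt=1
After 2 (gather 3 mica): cobalt=1 mica=3
After 3 (craft pipe): pipe=3
After 4 (craft steel): pipe=2 steel=4
After 5 (gather 1 cobalt): cobalt=1 pipe=2 steel=4

Answer: cobalt=1 pipe=2 steel=4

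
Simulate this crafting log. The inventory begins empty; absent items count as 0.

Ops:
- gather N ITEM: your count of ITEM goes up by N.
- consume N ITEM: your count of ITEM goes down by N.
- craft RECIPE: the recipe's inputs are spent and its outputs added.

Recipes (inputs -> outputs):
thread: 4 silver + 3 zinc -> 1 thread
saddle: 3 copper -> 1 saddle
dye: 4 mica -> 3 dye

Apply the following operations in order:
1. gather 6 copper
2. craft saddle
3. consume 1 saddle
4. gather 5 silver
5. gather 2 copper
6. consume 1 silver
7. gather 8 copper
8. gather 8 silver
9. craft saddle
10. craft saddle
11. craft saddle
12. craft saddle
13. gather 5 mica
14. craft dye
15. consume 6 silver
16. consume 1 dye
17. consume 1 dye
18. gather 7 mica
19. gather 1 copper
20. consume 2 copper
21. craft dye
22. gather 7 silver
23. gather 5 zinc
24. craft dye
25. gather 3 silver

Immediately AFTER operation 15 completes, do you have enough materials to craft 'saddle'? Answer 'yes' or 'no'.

After 1 (gather 6 copper): copper=6
After 2 (craft saddle): copper=3 saddle=1
After 3 (consume 1 saddle): copper=3
After 4 (gather 5 silver): copper=3 silver=5
After 5 (gather 2 copper): copper=5 silver=5
After 6 (consume 1 silver): copper=5 silver=4
After 7 (gather 8 copper): copper=13 silver=4
After 8 (gather 8 silver): copper=13 silver=12
After 9 (craft saddle): copper=10 saddle=1 silver=12
After 10 (craft saddle): copper=7 saddle=2 silver=12
After 11 (craft saddle): copper=4 saddle=3 silver=12
After 12 (craft saddle): copper=1 saddle=4 silver=12
After 13 (gather 5 mica): copper=1 mica=5 saddle=4 silver=12
After 14 (craft dye): copper=1 dye=3 mica=1 saddle=4 silver=12
After 15 (consume 6 silver): copper=1 dye=3 mica=1 saddle=4 silver=6

Answer: no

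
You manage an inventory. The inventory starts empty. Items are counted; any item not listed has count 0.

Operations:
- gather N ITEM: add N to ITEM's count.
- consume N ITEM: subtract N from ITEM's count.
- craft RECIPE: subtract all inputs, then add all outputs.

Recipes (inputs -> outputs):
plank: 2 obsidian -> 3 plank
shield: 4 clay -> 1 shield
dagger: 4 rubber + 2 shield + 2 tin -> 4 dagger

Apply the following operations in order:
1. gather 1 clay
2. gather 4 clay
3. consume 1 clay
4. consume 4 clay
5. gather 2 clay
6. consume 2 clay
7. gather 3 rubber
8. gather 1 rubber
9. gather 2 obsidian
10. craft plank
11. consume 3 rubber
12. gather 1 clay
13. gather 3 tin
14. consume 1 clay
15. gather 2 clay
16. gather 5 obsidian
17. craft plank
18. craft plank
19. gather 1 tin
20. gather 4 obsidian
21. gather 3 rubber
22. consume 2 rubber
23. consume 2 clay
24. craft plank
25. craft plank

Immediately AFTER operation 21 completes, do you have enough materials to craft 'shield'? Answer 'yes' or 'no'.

Answer: no

Derivation:
After 1 (gather 1 clay): clay=1
After 2 (gather 4 clay): clay=5
After 3 (consume 1 clay): clay=4
After 4 (consume 4 clay): (empty)
After 5 (gather 2 clay): clay=2
After 6 (consume 2 clay): (empty)
After 7 (gather 3 rubber): rubber=3
After 8 (gather 1 rubber): rubber=4
After 9 (gather 2 obsidian): obsidian=2 rubber=4
After 10 (craft plank): plank=3 rubber=4
After 11 (consume 3 rubber): plank=3 rubber=1
After 12 (gather 1 clay): clay=1 plank=3 rubber=1
After 13 (gather 3 tin): clay=1 plank=3 rubber=1 tin=3
After 14 (consume 1 clay): plank=3 rubber=1 tin=3
After 15 (gather 2 clay): clay=2 plank=3 rubber=1 tin=3
After 16 (gather 5 obsidian): clay=2 obsidian=5 plank=3 rubber=1 tin=3
After 17 (craft plank): clay=2 obsidian=3 plank=6 rubber=1 tin=3
After 18 (craft plank): clay=2 obsidian=1 plank=9 rubber=1 tin=3
After 19 (gather 1 tin): clay=2 obsidian=1 plank=9 rubber=1 tin=4
After 20 (gather 4 obsidian): clay=2 obsidian=5 plank=9 rubber=1 tin=4
After 21 (gather 3 rubber): clay=2 obsidian=5 plank=9 rubber=4 tin=4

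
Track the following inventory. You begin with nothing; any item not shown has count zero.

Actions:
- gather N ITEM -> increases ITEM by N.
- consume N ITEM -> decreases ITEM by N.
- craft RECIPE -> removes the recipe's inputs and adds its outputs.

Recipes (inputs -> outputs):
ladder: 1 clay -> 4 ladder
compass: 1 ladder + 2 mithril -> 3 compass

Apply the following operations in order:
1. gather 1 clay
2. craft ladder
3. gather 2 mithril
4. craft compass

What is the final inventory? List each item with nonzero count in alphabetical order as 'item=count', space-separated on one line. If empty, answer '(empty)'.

Answer: compass=3 ladder=3

Derivation:
After 1 (gather 1 clay): clay=1
After 2 (craft ladder): ladder=4
After 3 (gather 2 mithril): ladder=4 mithril=2
After 4 (craft compass): compass=3 ladder=3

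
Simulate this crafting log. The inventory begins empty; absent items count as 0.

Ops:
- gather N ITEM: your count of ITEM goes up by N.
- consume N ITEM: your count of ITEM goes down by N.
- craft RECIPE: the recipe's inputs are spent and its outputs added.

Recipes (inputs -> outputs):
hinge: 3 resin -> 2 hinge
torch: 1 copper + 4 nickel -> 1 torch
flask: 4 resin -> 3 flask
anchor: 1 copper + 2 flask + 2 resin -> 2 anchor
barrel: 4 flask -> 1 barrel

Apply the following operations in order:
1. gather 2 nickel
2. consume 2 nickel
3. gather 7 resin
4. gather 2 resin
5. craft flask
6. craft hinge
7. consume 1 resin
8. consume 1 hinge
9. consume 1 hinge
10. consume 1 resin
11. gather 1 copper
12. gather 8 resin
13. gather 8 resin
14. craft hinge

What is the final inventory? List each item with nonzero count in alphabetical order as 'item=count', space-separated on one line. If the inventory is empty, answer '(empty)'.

Answer: copper=1 flask=3 hinge=2 resin=13

Derivation:
After 1 (gather 2 nickel): nickel=2
After 2 (consume 2 nickel): (empty)
After 3 (gather 7 resin): resin=7
After 4 (gather 2 resin): resin=9
After 5 (craft flask): flask=3 resin=5
After 6 (craft hinge): flask=3 hinge=2 resin=2
After 7 (consume 1 resin): flask=3 hinge=2 resin=1
After 8 (consume 1 hinge): flask=3 hinge=1 resin=1
After 9 (consume 1 hinge): flask=3 resin=1
After 10 (consume 1 resin): flask=3
After 11 (gather 1 copper): copper=1 flask=3
After 12 (gather 8 resin): copper=1 flask=3 resin=8
After 13 (gather 8 resin): copper=1 flask=3 resin=16
After 14 (craft hinge): copper=1 flask=3 hinge=2 resin=13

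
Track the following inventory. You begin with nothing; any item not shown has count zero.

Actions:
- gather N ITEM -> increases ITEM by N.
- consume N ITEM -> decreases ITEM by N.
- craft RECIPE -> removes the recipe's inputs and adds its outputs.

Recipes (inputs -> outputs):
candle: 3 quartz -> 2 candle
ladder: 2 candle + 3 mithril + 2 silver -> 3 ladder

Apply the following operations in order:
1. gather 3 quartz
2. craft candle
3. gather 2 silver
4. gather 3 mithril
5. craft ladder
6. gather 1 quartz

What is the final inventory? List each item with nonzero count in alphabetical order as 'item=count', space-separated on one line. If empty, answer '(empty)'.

Answer: ladder=3 quartz=1

Derivation:
After 1 (gather 3 quartz): quartz=3
After 2 (craft candle): candle=2
After 3 (gather 2 silver): candle=2 silver=2
After 4 (gather 3 mithril): candle=2 mithril=3 silver=2
After 5 (craft ladder): ladder=3
After 6 (gather 1 quartz): ladder=3 quartz=1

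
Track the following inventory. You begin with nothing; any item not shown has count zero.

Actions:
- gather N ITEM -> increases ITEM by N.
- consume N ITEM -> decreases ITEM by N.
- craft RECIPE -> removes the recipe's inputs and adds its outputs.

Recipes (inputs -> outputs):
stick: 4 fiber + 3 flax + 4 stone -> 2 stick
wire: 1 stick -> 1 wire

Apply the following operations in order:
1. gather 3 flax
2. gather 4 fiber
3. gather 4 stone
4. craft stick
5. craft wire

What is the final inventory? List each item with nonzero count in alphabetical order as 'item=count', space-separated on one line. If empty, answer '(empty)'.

Answer: stick=1 wire=1

Derivation:
After 1 (gather 3 flax): flax=3
After 2 (gather 4 fiber): fiber=4 flax=3
After 3 (gather 4 stone): fiber=4 flax=3 stone=4
After 4 (craft stick): stick=2
After 5 (craft wire): stick=1 wire=1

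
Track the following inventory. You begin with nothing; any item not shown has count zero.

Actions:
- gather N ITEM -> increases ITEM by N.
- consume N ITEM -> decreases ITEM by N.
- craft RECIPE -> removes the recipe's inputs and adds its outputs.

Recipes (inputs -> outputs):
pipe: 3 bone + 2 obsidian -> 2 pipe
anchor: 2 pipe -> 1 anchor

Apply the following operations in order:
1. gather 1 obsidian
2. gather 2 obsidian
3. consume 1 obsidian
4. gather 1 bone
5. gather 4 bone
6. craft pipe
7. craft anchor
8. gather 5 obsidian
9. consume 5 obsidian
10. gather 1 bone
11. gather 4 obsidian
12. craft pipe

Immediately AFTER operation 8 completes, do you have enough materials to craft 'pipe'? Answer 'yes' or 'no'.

Answer: no

Derivation:
After 1 (gather 1 obsidian): obsidian=1
After 2 (gather 2 obsidian): obsidian=3
After 3 (consume 1 obsidian): obsidian=2
After 4 (gather 1 bone): bone=1 obsidian=2
After 5 (gather 4 bone): bone=5 obsidian=2
After 6 (craft pipe): bone=2 pipe=2
After 7 (craft anchor): anchor=1 bone=2
After 8 (gather 5 obsidian): anchor=1 bone=2 obsidian=5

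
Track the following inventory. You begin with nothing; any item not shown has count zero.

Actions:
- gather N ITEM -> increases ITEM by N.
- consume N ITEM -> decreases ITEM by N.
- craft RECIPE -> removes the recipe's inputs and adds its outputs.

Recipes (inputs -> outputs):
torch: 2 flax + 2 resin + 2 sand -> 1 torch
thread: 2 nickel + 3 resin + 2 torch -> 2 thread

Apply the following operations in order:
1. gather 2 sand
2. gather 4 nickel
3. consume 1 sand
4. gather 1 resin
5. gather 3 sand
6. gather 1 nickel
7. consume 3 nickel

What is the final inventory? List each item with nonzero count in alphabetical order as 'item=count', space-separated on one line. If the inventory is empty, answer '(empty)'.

Answer: nickel=2 resin=1 sand=4

Derivation:
After 1 (gather 2 sand): sand=2
After 2 (gather 4 nickel): nickel=4 sand=2
After 3 (consume 1 sand): nickel=4 sand=1
After 4 (gather 1 resin): nickel=4 resin=1 sand=1
After 5 (gather 3 sand): nickel=4 resin=1 sand=4
After 6 (gather 1 nickel): nickel=5 resin=1 sand=4
After 7 (consume 3 nickel): nickel=2 resin=1 sand=4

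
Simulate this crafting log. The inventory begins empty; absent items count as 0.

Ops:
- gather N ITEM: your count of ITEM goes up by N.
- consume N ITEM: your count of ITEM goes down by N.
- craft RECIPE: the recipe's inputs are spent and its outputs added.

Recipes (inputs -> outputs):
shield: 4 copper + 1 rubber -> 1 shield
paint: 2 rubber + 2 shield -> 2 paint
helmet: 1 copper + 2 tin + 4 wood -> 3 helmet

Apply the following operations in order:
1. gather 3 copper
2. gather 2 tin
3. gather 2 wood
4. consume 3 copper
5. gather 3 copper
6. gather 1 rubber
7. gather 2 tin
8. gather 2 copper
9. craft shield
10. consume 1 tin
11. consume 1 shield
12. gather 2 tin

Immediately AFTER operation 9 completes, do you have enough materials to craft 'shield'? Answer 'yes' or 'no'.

After 1 (gather 3 copper): copper=3
After 2 (gather 2 tin): copper=3 tin=2
After 3 (gather 2 wood): copper=3 tin=2 wood=2
After 4 (consume 3 copper): tin=2 wood=2
After 5 (gather 3 copper): copper=3 tin=2 wood=2
After 6 (gather 1 rubber): copper=3 rubber=1 tin=2 wood=2
After 7 (gather 2 tin): copper=3 rubber=1 tin=4 wood=2
After 8 (gather 2 copper): copper=5 rubber=1 tin=4 wood=2
After 9 (craft shield): copper=1 shield=1 tin=4 wood=2

Answer: no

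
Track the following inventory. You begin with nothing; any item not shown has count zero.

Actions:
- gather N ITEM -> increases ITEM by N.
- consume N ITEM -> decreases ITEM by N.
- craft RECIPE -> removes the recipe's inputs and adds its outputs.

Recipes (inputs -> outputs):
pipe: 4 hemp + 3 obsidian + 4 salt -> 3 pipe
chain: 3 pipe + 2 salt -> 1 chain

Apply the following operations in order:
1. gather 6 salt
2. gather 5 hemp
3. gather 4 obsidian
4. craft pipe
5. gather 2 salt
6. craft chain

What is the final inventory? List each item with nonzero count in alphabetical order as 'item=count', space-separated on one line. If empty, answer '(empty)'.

After 1 (gather 6 salt): salt=6
After 2 (gather 5 hemp): hemp=5 salt=6
After 3 (gather 4 obsidian): hemp=5 obsidian=4 salt=6
After 4 (craft pipe): hemp=1 obsidian=1 pipe=3 salt=2
After 5 (gather 2 salt): hemp=1 obsidian=1 pipe=3 salt=4
After 6 (craft chain): chain=1 hemp=1 obsidian=1 salt=2

Answer: chain=1 hemp=1 obsidian=1 salt=2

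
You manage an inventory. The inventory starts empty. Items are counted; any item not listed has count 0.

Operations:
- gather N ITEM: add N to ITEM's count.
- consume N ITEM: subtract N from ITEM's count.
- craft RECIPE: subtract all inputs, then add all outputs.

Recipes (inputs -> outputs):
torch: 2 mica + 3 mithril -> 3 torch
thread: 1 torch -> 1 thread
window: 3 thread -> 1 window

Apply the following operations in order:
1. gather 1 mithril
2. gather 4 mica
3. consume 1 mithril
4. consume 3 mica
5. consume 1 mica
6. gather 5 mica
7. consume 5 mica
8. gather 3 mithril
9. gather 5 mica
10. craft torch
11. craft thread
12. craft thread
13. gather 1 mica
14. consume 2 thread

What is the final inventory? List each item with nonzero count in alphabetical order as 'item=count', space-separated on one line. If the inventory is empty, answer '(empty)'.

After 1 (gather 1 mithril): mithril=1
After 2 (gather 4 mica): mica=4 mithril=1
After 3 (consume 1 mithril): mica=4
After 4 (consume 3 mica): mica=1
After 5 (consume 1 mica): (empty)
After 6 (gather 5 mica): mica=5
After 7 (consume 5 mica): (empty)
After 8 (gather 3 mithril): mithril=3
After 9 (gather 5 mica): mica=5 mithril=3
After 10 (craft torch): mica=3 torch=3
After 11 (craft thread): mica=3 thread=1 torch=2
After 12 (craft thread): mica=3 thread=2 torch=1
After 13 (gather 1 mica): mica=4 thread=2 torch=1
After 14 (consume 2 thread): mica=4 torch=1

Answer: mica=4 torch=1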